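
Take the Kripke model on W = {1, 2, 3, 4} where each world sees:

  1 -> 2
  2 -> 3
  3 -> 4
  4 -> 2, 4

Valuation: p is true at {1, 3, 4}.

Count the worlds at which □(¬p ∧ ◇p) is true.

1: successors {2}; ¬p ∧ ◇p there: 2:T. ✓
2: successors {3}; ¬p ∧ ◇p there: 3:F. ✗
3: successors {4}; ¬p ∧ ◇p there: 4:F. ✗
4: successors {2, 4}; ¬p ∧ ◇p there: 2:T, 4:F. ✗
Satisfying worlds: {1}.

1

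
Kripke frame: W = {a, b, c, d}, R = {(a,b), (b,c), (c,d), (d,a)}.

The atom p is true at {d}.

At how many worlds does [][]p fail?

a: successors {b}; []p there: b:F. ✗
b: successors {c}; []p there: c:T. ✓
c: successors {d}; []p there: d:F. ✗
d: successors {a}; []p there: a:F. ✗
Satisfying worlds: {b}.
So [][]p fails at the other 3 worlds.

3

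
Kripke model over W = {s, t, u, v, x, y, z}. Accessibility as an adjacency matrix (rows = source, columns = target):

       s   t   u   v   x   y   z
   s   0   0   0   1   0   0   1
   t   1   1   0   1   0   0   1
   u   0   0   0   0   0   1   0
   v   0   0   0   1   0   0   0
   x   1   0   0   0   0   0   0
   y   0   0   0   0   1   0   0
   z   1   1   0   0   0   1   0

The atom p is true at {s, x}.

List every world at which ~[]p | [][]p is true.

{s, t, u, v, y, z}

s: ~[]p is T, [][]p is F. ✓
t: ~[]p is T, [][]p is F. ✓
u: ~[]p is T, [][]p is T. ✓
v: ~[]p is T, [][]p is F. ✓
x: ~[]p is F, [][]p is F. ✗
y: ~[]p is F, [][]p is T. ✓
z: ~[]p is T, [][]p is F. ✓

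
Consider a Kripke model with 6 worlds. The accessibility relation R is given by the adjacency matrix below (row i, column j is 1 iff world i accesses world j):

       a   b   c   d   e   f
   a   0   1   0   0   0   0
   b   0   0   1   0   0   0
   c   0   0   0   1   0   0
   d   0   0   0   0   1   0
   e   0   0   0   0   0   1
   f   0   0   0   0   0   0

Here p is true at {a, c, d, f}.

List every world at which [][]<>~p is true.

{b, e, f}

a: successors {b}; []<>~p there: b:F. ✗
b: successors {c}; []<>~p there: c:T. ✓
c: successors {d}; []<>~p there: d:F. ✗
d: successors {e}; []<>~p there: e:F. ✗
e: successors {f}; []<>~p there: f:T. ✓
f: no successors, so [][]<>~p holds vacuously. ✓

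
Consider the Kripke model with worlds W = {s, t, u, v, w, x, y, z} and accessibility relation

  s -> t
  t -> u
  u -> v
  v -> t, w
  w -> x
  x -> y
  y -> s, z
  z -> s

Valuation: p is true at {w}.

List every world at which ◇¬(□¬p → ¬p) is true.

s: successors {t}; ¬(□¬p → ¬p) there: t:F. ✗
t: successors {u}; ¬(□¬p → ¬p) there: u:F. ✗
u: successors {v}; ¬(□¬p → ¬p) there: v:F. ✗
v: successors {t, w}; ¬(□¬p → ¬p) there: t:F, w:T. ✓
w: successors {x}; ¬(□¬p → ¬p) there: x:F. ✗
x: successors {y}; ¬(□¬p → ¬p) there: y:F. ✗
y: successors {s, z}; ¬(□¬p → ¬p) there: s:F, z:F. ✗
z: successors {s}; ¬(□¬p → ¬p) there: s:F. ✗

{v}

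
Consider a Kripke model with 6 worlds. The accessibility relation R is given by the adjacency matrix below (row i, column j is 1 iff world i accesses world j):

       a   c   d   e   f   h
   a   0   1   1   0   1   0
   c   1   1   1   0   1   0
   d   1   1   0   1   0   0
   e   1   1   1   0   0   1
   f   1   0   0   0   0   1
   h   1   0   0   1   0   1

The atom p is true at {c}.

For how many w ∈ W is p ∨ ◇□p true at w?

a: p is F, ◇□p is F. ✗
c: p is T, ◇□p is F. ✓
d: p is F, ◇□p is F. ✗
e: p is F, ◇□p is F. ✗
f: p is F, ◇□p is F. ✗
h: p is F, ◇□p is F. ✗
Satisfying worlds: {c}.

1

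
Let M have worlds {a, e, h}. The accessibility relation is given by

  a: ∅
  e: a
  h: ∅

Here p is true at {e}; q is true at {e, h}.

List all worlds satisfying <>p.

∅

a: no successors, so <>p fails. ✗
e: successors {a}; p there: a:F. ✗
h: no successors, so <>p fails. ✗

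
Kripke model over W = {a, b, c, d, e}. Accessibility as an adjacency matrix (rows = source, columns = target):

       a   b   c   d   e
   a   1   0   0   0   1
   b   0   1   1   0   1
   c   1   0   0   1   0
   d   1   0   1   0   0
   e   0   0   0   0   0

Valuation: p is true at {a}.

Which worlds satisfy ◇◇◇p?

{a, b, c, d}

a: successors {a, e}; ◇◇p there: a:T, e:F. ✓
b: successors {b, c, e}; ◇◇p there: b:T, c:T, e:F. ✓
c: successors {a, d}; ◇◇p there: a:T, d:T. ✓
d: successors {a, c}; ◇◇p there: a:T, c:T. ✓
e: no successors, so ◇◇◇p fails. ✗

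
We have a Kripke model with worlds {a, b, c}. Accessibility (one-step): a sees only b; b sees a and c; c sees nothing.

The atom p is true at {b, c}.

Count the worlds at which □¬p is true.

a: successors {b}; ¬p there: b:F. ✗
b: successors {a, c}; ¬p there: a:T, c:F. ✗
c: no successors, so □¬p holds vacuously. ✓
Satisfying worlds: {c}.

1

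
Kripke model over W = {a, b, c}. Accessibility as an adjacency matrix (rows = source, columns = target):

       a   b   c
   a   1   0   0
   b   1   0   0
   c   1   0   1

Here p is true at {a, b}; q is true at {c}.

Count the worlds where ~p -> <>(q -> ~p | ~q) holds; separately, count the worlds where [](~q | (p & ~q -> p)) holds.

For ~p -> <>(q -> ~p | ~q):
a: ~p is F, <>(q -> ~p | ~q) is T. ✓
b: ~p is F, <>(q -> ~p | ~q) is T. ✓
c: ~p is T, <>(q -> ~p | ~q) is T. ✓
— 3 worlds.
For [](~q | (p & ~q -> p)):
a: successors {a}; ~q | (p & ~q -> p) there: a:T. ✓
b: successors {a}; ~q | (p & ~q -> p) there: a:T. ✓
c: successors {a, c}; ~q | (p & ~q -> p) there: a:T, c:T. ✓
— 3 worlds.

3 and 3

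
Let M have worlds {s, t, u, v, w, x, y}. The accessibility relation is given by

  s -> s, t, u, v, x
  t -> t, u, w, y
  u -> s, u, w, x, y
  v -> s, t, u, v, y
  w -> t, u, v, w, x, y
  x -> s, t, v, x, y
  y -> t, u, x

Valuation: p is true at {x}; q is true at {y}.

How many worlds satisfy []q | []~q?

2

s: []q is F, []~q is T. ✓
t: []q is F, []~q is F. ✗
u: []q is F, []~q is F. ✗
v: []q is F, []~q is F. ✗
w: []q is F, []~q is F. ✗
x: []q is F, []~q is F. ✗
y: []q is F, []~q is T. ✓
Satisfying worlds: {s, y}.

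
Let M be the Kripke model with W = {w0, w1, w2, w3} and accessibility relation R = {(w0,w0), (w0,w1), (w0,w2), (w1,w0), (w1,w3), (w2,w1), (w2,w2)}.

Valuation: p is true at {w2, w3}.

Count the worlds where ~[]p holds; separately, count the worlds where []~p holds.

For ~[]p:
w0: []p is F. ✓
w1: []p is F. ✓
w2: []p is F. ✓
w3: []p is T. ✗
— 3 worlds.
For []~p:
w0: successors {w0, w1, w2}; ~p there: w0:T, w1:T, w2:F. ✗
w1: successors {w0, w3}; ~p there: w0:T, w3:F. ✗
w2: successors {w1, w2}; ~p there: w1:T, w2:F. ✗
w3: no successors, so []~p holds vacuously. ✓
— 1 world.

3 and 1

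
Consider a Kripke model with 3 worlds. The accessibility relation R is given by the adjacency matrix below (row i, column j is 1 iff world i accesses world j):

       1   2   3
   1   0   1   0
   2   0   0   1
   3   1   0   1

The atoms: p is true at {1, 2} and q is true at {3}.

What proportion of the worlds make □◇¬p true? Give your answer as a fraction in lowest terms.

2/3

1: successors {2}; ◇¬p there: 2:T. ✓
2: successors {3}; ◇¬p there: 3:T. ✓
3: successors {1, 3}; ◇¬p there: 1:F, 3:T. ✗
That's 2 of 3 worlds, so 2/3.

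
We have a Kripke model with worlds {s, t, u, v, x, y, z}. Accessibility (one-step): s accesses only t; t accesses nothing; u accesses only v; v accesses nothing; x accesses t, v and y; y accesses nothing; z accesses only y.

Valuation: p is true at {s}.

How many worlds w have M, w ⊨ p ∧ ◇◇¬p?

0

s: p is T, ◇◇¬p is F. ✗
t: p is F, ◇◇¬p is F. ✗
u: p is F, ◇◇¬p is F. ✗
v: p is F, ◇◇¬p is F. ✗
x: p is F, ◇◇¬p is F. ✗
y: p is F, ◇◇¬p is F. ✗
z: p is F, ◇◇¬p is F. ✗
Satisfying worlds: ∅.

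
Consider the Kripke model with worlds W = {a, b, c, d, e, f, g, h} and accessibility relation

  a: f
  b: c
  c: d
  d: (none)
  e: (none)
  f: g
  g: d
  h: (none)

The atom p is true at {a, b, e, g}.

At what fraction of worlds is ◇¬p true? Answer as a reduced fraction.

a: successors {f}; ¬p there: f:T. ✓
b: successors {c}; ¬p there: c:T. ✓
c: successors {d}; ¬p there: d:T. ✓
d: no successors, so ◇¬p fails. ✗
e: no successors, so ◇¬p fails. ✗
f: successors {g}; ¬p there: g:F. ✗
g: successors {d}; ¬p there: d:T. ✓
h: no successors, so ◇¬p fails. ✗
That's 4 of 8 worlds, so 4/8 = 1/2.

1/2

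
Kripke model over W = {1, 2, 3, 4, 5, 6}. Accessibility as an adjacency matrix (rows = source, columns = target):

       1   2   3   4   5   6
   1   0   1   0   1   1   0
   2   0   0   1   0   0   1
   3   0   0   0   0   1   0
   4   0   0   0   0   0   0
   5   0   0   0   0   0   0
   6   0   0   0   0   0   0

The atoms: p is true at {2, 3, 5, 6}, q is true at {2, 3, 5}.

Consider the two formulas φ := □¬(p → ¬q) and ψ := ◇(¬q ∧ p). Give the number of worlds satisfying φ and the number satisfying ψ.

For □¬(p → ¬q):
1: successors {2, 4, 5}; ¬(p → ¬q) there: 2:T, 4:F, 5:T. ✗
2: successors {3, 6}; ¬(p → ¬q) there: 3:T, 6:F. ✗
3: successors {5}; ¬(p → ¬q) there: 5:T. ✓
4: no successors, so □¬(p → ¬q) holds vacuously. ✓
5: no successors, so □¬(p → ¬q) holds vacuously. ✓
6: no successors, so □¬(p → ¬q) holds vacuously. ✓
— 4 worlds.
For ◇(¬q ∧ p):
1: successors {2, 4, 5}; ¬q ∧ p there: 2:F, 4:F, 5:F. ✗
2: successors {3, 6}; ¬q ∧ p there: 3:F, 6:T. ✓
3: successors {5}; ¬q ∧ p there: 5:F. ✗
4: no successors, so ◇(¬q ∧ p) fails. ✗
5: no successors, so ◇(¬q ∧ p) fails. ✗
6: no successors, so ◇(¬q ∧ p) fails. ✗
— 1 world.

4 and 1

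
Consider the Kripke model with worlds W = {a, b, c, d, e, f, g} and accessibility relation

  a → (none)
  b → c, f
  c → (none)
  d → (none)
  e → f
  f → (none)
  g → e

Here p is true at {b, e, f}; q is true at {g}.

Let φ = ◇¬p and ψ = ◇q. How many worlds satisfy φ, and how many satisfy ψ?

For ◇¬p:
a: no successors, so ◇¬p fails. ✗
b: successors {c, f}; ¬p there: c:T, f:F. ✓
c: no successors, so ◇¬p fails. ✗
d: no successors, so ◇¬p fails. ✗
e: successors {f}; ¬p there: f:F. ✗
f: no successors, so ◇¬p fails. ✗
g: successors {e}; ¬p there: e:F. ✗
— 1 world.
For ◇q:
a: no successors, so ◇q fails. ✗
b: successors {c, f}; q there: c:F, f:F. ✗
c: no successors, so ◇q fails. ✗
d: no successors, so ◇q fails. ✗
e: successors {f}; q there: f:F. ✗
f: no successors, so ◇q fails. ✗
g: successors {e}; q there: e:F. ✗
— 0 worlds.

1 and 0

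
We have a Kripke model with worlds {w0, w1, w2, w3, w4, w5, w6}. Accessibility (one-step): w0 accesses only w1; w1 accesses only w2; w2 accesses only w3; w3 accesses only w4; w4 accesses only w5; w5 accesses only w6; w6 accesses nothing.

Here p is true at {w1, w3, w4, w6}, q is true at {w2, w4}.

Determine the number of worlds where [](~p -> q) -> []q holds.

w0: [](~p -> q) is T, []q is F. ✗
w1: [](~p -> q) is T, []q is T. ✓
w2: [](~p -> q) is T, []q is F. ✗
w3: [](~p -> q) is T, []q is T. ✓
w4: [](~p -> q) is F, []q is F. ✓
w5: [](~p -> q) is T, []q is F. ✗
w6: [](~p -> q) is T, []q is T. ✓
Satisfying worlds: {w1, w3, w4, w6}.

4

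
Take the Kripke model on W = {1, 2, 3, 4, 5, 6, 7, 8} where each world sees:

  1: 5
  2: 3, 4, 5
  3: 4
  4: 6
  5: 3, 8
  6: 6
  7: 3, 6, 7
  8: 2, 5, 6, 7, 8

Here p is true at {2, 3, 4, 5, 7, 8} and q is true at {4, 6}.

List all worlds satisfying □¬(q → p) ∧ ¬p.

1: □¬(q → p) is F, ¬p is T. ✗
2: □¬(q → p) is F, ¬p is F. ✗
3: □¬(q → p) is F, ¬p is F. ✗
4: □¬(q → p) is T, ¬p is F. ✗
5: □¬(q → p) is F, ¬p is F. ✗
6: □¬(q → p) is T, ¬p is T. ✓
7: □¬(q → p) is F, ¬p is F. ✗
8: □¬(q → p) is F, ¬p is F. ✗

{6}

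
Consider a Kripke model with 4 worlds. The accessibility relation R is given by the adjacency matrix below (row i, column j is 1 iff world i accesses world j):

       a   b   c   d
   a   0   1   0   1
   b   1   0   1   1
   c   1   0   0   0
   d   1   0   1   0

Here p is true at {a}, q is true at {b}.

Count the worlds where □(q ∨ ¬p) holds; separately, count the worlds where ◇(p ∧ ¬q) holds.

For □(q ∨ ¬p):
a: successors {b, d}; q ∨ ¬p there: b:T, d:T. ✓
b: successors {a, c, d}; q ∨ ¬p there: a:F, c:T, d:T. ✗
c: successors {a}; q ∨ ¬p there: a:F. ✗
d: successors {a, c}; q ∨ ¬p there: a:F, c:T. ✗
— 1 world.
For ◇(p ∧ ¬q):
a: successors {b, d}; p ∧ ¬q there: b:F, d:F. ✗
b: successors {a, c, d}; p ∧ ¬q there: a:T, c:F, d:F. ✓
c: successors {a}; p ∧ ¬q there: a:T. ✓
d: successors {a, c}; p ∧ ¬q there: a:T, c:F. ✓
— 3 worlds.

1 and 3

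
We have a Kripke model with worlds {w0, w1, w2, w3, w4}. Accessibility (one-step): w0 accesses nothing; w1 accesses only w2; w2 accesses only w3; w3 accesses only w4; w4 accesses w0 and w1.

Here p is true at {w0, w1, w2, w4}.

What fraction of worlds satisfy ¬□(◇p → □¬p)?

w0: □(◇p → □¬p) is T. ✗
w1: □(◇p → □¬p) is T. ✗
w2: □(◇p → □¬p) is F. ✓
w3: □(◇p → □¬p) is F. ✓
w4: □(◇p → □¬p) is F. ✓
That's 3 of 5 worlds, so 3/5.

3/5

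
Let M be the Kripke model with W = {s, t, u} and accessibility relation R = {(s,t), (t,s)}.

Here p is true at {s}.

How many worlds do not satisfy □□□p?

1

s: successors {t}; □□p there: t:F. ✗
t: successors {s}; □□p there: s:T. ✓
u: no successors, so □□□p holds vacuously. ✓
Satisfying worlds: {t, u}.
So □□□p fails at the other 1 world.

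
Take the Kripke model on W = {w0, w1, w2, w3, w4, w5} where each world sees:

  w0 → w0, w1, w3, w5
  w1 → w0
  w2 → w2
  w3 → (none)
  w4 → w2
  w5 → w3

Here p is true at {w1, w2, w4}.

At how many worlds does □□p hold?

4

w0: successors {w0, w1, w3, w5}; □p there: w0:F, w1:F, w3:T, w5:F. ✗
w1: successors {w0}; □p there: w0:F. ✗
w2: successors {w2}; □p there: w2:T. ✓
w3: no successors, so □□p holds vacuously. ✓
w4: successors {w2}; □p there: w2:T. ✓
w5: successors {w3}; □p there: w3:T. ✓
Satisfying worlds: {w2, w3, w4, w5}.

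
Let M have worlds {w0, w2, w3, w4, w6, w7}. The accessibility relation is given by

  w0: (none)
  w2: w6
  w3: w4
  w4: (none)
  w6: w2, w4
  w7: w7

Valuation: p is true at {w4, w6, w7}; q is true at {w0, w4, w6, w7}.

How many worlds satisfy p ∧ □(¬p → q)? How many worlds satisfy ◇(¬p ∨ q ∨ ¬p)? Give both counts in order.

For p ∧ □(¬p → q):
w0: p is F, □(¬p → q) is T. ✗
w2: p is F, □(¬p → q) is T. ✗
w3: p is F, □(¬p → q) is T. ✗
w4: p is T, □(¬p → q) is T. ✓
w6: p is T, □(¬p → q) is F. ✗
w7: p is T, □(¬p → q) is T. ✓
— 2 worlds.
For ◇(¬p ∨ q ∨ ¬p):
w0: no successors, so ◇(¬p ∨ q ∨ ¬p) fails. ✗
w2: successors {w6}; ¬p ∨ q ∨ ¬p there: w6:T. ✓
w3: successors {w4}; ¬p ∨ q ∨ ¬p there: w4:T. ✓
w4: no successors, so ◇(¬p ∨ q ∨ ¬p) fails. ✗
w6: successors {w2, w4}; ¬p ∨ q ∨ ¬p there: w2:T, w4:T. ✓
w7: successors {w7}; ¬p ∨ q ∨ ¬p there: w7:T. ✓
— 4 worlds.

2 and 4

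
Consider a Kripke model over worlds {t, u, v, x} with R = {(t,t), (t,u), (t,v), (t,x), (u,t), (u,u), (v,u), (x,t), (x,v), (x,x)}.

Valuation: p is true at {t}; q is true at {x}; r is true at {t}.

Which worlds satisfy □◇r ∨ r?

t: □◇r is F, r is T. ✓
u: □◇r is T, r is F. ✓
v: □◇r is T, r is F. ✓
x: □◇r is F, r is F. ✗

{t, u, v}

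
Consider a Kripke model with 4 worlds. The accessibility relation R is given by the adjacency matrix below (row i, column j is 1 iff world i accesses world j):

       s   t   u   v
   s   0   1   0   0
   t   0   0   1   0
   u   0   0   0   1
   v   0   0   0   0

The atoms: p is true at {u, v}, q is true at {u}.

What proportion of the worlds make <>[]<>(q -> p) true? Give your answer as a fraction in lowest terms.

1/2

s: successors {t}; []<>(q -> p) there: t:T. ✓
t: successors {u}; []<>(q -> p) there: u:F. ✗
u: successors {v}; []<>(q -> p) there: v:T. ✓
v: no successors, so <>[]<>(q -> p) fails. ✗
That's 2 of 4 worlds, so 2/4 = 1/2.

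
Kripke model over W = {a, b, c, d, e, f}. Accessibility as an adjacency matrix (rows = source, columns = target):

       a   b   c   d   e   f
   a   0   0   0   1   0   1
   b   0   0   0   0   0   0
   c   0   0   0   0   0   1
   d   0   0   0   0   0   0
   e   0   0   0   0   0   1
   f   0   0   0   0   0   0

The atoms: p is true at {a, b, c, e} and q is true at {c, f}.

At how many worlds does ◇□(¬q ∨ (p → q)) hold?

a: successors {d, f}; □(¬q ∨ (p → q)) there: d:T, f:T. ✓
b: no successors, so ◇□(¬q ∨ (p → q)) fails. ✗
c: successors {f}; □(¬q ∨ (p → q)) there: f:T. ✓
d: no successors, so ◇□(¬q ∨ (p → q)) fails. ✗
e: successors {f}; □(¬q ∨ (p → q)) there: f:T. ✓
f: no successors, so ◇□(¬q ∨ (p → q)) fails. ✗
Satisfying worlds: {a, c, e}.

3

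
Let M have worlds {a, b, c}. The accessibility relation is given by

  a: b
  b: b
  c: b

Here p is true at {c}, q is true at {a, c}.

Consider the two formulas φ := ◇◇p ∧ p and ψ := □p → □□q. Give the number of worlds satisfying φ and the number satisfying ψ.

For ◇◇p ∧ p:
a: ◇◇p is F, p is F. ✗
b: ◇◇p is F, p is F. ✗
c: ◇◇p is F, p is T. ✗
— 0 worlds.
For □p → □□q:
a: □p is F, □□q is F. ✓
b: □p is F, □□q is F. ✓
c: □p is F, □□q is F. ✓
— 3 worlds.

0 and 3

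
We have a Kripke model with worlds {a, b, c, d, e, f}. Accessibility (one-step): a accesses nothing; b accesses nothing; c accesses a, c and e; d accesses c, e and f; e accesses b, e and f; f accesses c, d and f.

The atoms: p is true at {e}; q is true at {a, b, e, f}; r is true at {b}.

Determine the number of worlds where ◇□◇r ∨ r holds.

a: ◇□◇r is F, r is F. ✗
b: ◇□◇r is F, r is T. ✓
c: ◇□◇r is T, r is F. ✓
d: ◇□◇r is F, r is F. ✗
e: ◇□◇r is T, r is F. ✓
f: ◇□◇r is F, r is F. ✗
Satisfying worlds: {b, c, e}.

3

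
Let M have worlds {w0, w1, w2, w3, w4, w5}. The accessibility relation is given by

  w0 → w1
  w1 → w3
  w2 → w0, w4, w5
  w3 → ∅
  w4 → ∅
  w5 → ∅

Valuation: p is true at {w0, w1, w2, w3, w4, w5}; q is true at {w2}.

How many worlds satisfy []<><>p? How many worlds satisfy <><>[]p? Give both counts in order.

3 and 2

For []<><>p:
w0: successors {w1}; <><>p there: w1:F. ✗
w1: successors {w3}; <><>p there: w3:F. ✗
w2: successors {w0, w4, w5}; <><>p there: w0:T, w4:F, w5:F. ✗
w3: no successors, so []<><>p holds vacuously. ✓
w4: no successors, so []<><>p holds vacuously. ✓
w5: no successors, so []<><>p holds vacuously. ✓
— 3 worlds.
For <><>[]p:
w0: successors {w1}; <>[]p there: w1:T. ✓
w1: successors {w3}; <>[]p there: w3:F. ✗
w2: successors {w0, w4, w5}; <>[]p there: w0:T, w4:F, w5:F. ✓
w3: no successors, so <><>[]p fails. ✗
w4: no successors, so <><>[]p fails. ✗
w5: no successors, so <><>[]p fails. ✗
— 2 worlds.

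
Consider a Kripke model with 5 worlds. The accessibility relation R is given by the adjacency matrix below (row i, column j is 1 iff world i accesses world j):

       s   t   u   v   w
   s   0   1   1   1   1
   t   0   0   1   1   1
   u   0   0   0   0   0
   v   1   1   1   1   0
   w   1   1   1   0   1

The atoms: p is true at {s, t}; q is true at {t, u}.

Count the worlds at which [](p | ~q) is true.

s: successors {t, u, v, w}; p | ~q there: t:T, u:F, v:T, w:T. ✗
t: successors {u, v, w}; p | ~q there: u:F, v:T, w:T. ✗
u: no successors, so [](p | ~q) holds vacuously. ✓
v: successors {s, t, u, v}; p | ~q there: s:T, t:T, u:F, v:T. ✗
w: successors {s, t, u, w}; p | ~q there: s:T, t:T, u:F, w:T. ✗
Satisfying worlds: {u}.

1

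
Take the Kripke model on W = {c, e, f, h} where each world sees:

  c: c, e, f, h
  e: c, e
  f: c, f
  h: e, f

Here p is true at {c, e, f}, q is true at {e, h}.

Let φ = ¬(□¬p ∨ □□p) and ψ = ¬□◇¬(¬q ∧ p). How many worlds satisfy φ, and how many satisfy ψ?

3 and 3

For ¬(□¬p ∨ □□p):
c: □¬p ∨ □□p is F. ✓
e: □¬p ∨ □□p is F. ✓
f: □¬p ∨ □□p is F. ✓
h: □¬p ∨ □□p is T. ✗
— 3 worlds.
For ¬□◇¬(¬q ∧ p):
c: □◇¬(¬q ∧ p) is F. ✓
e: □◇¬(¬q ∧ p) is T. ✗
f: □◇¬(¬q ∧ p) is F. ✓
h: □◇¬(¬q ∧ p) is F. ✓
— 3 worlds.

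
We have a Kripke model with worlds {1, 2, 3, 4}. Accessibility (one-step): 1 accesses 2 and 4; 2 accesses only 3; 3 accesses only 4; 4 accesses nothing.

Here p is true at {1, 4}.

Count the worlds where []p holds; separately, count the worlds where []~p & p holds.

2 and 1

For []p:
1: successors {2, 4}; p there: 2:F, 4:T. ✗
2: successors {3}; p there: 3:F. ✗
3: successors {4}; p there: 4:T. ✓
4: no successors, so []p holds vacuously. ✓
— 2 worlds.
For []~p & p:
1: []~p is F, p is T. ✗
2: []~p is T, p is F. ✗
3: []~p is F, p is F. ✗
4: []~p is T, p is T. ✓
— 1 world.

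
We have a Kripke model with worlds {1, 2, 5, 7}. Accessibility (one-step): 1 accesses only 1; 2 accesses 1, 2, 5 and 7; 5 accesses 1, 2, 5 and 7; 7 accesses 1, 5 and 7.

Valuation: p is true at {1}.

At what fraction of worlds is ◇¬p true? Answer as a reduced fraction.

3/4

1: successors {1}; ¬p there: 1:F. ✗
2: successors {1, 2, 5, 7}; ¬p there: 1:F, 2:T, 5:T, 7:T. ✓
5: successors {1, 2, 5, 7}; ¬p there: 1:F, 2:T, 5:T, 7:T. ✓
7: successors {1, 5, 7}; ¬p there: 1:F, 5:T, 7:T. ✓
That's 3 of 4 worlds, so 3/4.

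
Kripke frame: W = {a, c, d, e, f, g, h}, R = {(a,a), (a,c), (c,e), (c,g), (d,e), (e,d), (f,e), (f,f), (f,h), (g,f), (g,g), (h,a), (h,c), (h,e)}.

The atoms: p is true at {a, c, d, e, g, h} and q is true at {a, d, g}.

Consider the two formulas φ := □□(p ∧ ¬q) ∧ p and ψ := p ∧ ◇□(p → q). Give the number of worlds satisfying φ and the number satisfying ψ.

For □□(p ∧ ¬q) ∧ p:
a: □□(p ∧ ¬q) is F, p is T. ✗
c: □□(p ∧ ¬q) is F, p is T. ✗
d: □□(p ∧ ¬q) is F, p is T. ✗
e: □□(p ∧ ¬q) is T, p is T. ✓
f: □□(p ∧ ¬q) is F, p is F. ✗
g: □□(p ∧ ¬q) is F, p is T. ✗
h: □□(p ∧ ¬q) is F, p is T. ✗
— 1 world.
For p ∧ ◇□(p → q):
a: p is T, ◇□(p → q) is F. ✗
c: p is T, ◇□(p → q) is T. ✓
d: p is T, ◇□(p → q) is T. ✓
e: p is T, ◇□(p → q) is F. ✗
f: p is F, ◇□(p → q) is T. ✗
g: p is T, ◇□(p → q) is T. ✓
h: p is T, ◇□(p → q) is T. ✓
— 4 worlds.

1 and 4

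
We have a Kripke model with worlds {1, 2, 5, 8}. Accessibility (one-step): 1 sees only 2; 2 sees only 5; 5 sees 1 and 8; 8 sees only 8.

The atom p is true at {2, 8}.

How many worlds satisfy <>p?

1: successors {2}; p there: 2:T. ✓
2: successors {5}; p there: 5:F. ✗
5: successors {1, 8}; p there: 1:F, 8:T. ✓
8: successors {8}; p there: 8:T. ✓
Satisfying worlds: {1, 5, 8}.

3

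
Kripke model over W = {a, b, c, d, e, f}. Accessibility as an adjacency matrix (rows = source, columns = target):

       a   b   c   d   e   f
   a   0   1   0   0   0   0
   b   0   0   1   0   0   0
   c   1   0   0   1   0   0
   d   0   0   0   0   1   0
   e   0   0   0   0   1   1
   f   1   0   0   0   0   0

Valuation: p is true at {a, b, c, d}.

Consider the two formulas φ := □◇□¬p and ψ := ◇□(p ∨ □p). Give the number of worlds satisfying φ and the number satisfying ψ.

For □◇□¬p:
a: successors {b}; ◇□¬p there: b:F. ✗
b: successors {c}; ◇□¬p there: c:T. ✓
c: successors {a, d}; ◇□¬p there: a:F, d:T. ✗
d: successors {e}; ◇□¬p there: e:T. ✓
e: successors {e, f}; ◇□¬p there: e:T, f:F. ✗
f: successors {a}; ◇□¬p there: a:F. ✗
— 2 worlds.
For ◇□(p ∨ □p):
a: successors {b}; □(p ∨ □p) there: b:T. ✓
b: successors {c}; □(p ∨ □p) there: c:T. ✓
c: successors {a, d}; □(p ∨ □p) there: a:T, d:F. ✓
d: successors {e}; □(p ∨ □p) there: e:F. ✗
e: successors {e, f}; □(p ∨ □p) there: e:F, f:T. ✓
f: successors {a}; □(p ∨ □p) there: a:T. ✓
— 5 worlds.

2 and 5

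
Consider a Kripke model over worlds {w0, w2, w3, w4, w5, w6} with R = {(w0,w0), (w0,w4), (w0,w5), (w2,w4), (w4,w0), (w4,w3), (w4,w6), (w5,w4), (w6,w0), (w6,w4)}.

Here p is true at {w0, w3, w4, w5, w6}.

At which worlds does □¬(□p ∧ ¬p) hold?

{w0, w2, w3, w4, w5, w6}

w0: successors {w0, w4, w5}; ¬(□p ∧ ¬p) there: w0:T, w4:T, w5:T. ✓
w2: successors {w4}; ¬(□p ∧ ¬p) there: w4:T. ✓
w3: no successors, so □¬(□p ∧ ¬p) holds vacuously. ✓
w4: successors {w0, w3, w6}; ¬(□p ∧ ¬p) there: w0:T, w3:T, w6:T. ✓
w5: successors {w4}; ¬(□p ∧ ¬p) there: w4:T. ✓
w6: successors {w0, w4}; ¬(□p ∧ ¬p) there: w0:T, w4:T. ✓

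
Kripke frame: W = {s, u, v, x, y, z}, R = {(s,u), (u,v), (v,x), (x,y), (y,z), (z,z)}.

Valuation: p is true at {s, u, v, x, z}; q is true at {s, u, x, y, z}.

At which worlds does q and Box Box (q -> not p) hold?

{s}

s: q is T, Box Box (q -> not p) is T. ✓
u: q is T, Box Box (q -> not p) is F. ✗
v: q is F, Box Box (q -> not p) is T. ✗
x: q is T, Box Box (q -> not p) is F. ✗
y: q is T, Box Box (q -> not p) is F. ✗
z: q is T, Box Box (q -> not p) is F. ✗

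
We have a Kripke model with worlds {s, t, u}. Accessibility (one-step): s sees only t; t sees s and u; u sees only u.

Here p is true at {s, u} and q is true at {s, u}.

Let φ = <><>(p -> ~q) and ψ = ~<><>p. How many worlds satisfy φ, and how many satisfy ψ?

1 and 0

For <><>(p -> ~q):
s: successors {t}; <>(p -> ~q) there: t:F. ✗
t: successors {s, u}; <>(p -> ~q) there: s:T, u:F. ✓
u: successors {u}; <>(p -> ~q) there: u:F. ✗
— 1 world.
For ~<><>p:
s: <><>p is T. ✗
t: <><>p is T. ✗
u: <><>p is T. ✗
— 0 worlds.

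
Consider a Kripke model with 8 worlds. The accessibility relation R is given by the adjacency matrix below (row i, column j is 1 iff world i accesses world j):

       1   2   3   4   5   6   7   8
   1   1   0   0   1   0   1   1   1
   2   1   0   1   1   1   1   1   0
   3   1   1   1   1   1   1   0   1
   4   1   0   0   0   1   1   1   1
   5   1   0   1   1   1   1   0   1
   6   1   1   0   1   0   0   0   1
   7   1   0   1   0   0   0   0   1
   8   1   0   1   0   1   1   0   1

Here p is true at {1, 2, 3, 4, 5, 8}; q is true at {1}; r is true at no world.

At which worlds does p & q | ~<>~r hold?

1: p & q is T, ~<>~r is F. ✓
2: p & q is F, ~<>~r is F. ✗
3: p & q is F, ~<>~r is F. ✗
4: p & q is F, ~<>~r is F. ✗
5: p & q is F, ~<>~r is F. ✗
6: p & q is F, ~<>~r is F. ✗
7: p & q is F, ~<>~r is F. ✗
8: p & q is F, ~<>~r is F. ✗

{1}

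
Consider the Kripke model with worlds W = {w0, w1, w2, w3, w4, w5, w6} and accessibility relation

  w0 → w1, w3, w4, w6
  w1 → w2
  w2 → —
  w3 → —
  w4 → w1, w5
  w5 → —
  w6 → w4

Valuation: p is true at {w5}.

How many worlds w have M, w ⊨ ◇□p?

w0: successors {w1, w3, w4, w6}; □p there: w1:F, w3:T, w4:F, w6:F. ✓
w1: successors {w2}; □p there: w2:T. ✓
w2: no successors, so ◇□p fails. ✗
w3: no successors, so ◇□p fails. ✗
w4: successors {w1, w5}; □p there: w1:F, w5:T. ✓
w5: no successors, so ◇□p fails. ✗
w6: successors {w4}; □p there: w4:F. ✗
Satisfying worlds: {w0, w1, w4}.

3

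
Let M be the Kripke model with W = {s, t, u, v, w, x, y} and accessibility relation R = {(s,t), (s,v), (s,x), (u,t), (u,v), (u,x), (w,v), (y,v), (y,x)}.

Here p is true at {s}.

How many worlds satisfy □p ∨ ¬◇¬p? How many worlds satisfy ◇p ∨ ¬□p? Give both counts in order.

3 and 4

For □p ∨ ¬◇¬p:
s: □p is F, ¬◇¬p is F. ✗
t: □p is T, ¬◇¬p is T. ✓
u: □p is F, ¬◇¬p is F. ✗
v: □p is T, ¬◇¬p is T. ✓
w: □p is F, ¬◇¬p is F. ✗
x: □p is T, ¬◇¬p is T. ✓
y: □p is F, ¬◇¬p is F. ✗
— 3 worlds.
For ◇p ∨ ¬□p:
s: ◇p is F, ¬□p is T. ✓
t: ◇p is F, ¬□p is F. ✗
u: ◇p is F, ¬□p is T. ✓
v: ◇p is F, ¬□p is F. ✗
w: ◇p is F, ¬□p is T. ✓
x: ◇p is F, ¬□p is F. ✗
y: ◇p is F, ¬□p is T. ✓
— 4 worlds.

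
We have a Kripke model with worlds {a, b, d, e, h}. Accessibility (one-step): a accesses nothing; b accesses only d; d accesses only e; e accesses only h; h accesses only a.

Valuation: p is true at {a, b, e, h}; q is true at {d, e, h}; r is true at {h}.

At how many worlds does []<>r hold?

a: no successors, so []<>r holds vacuously. ✓
b: successors {d}; <>r there: d:F. ✗
d: successors {e}; <>r there: e:T. ✓
e: successors {h}; <>r there: h:F. ✗
h: successors {a}; <>r there: a:F. ✗
Satisfying worlds: {a, d}.

2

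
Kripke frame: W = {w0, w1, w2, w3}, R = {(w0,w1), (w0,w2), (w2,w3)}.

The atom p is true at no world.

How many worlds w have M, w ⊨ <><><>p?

w0: successors {w1, w2}; <><>p there: w1:F, w2:F. ✗
w1: no successors, so <><><>p fails. ✗
w2: successors {w3}; <><>p there: w3:F. ✗
w3: no successors, so <><><>p fails. ✗
Satisfying worlds: ∅.

0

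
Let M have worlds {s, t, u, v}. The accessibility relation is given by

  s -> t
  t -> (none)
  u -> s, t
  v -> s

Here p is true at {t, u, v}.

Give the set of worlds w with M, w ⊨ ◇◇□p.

s: successors {t}; ◇□p there: t:F. ✗
t: no successors, so ◇◇□p fails. ✗
u: successors {s, t}; ◇□p there: s:T, t:F. ✓
v: successors {s}; ◇□p there: s:T. ✓

{u, v}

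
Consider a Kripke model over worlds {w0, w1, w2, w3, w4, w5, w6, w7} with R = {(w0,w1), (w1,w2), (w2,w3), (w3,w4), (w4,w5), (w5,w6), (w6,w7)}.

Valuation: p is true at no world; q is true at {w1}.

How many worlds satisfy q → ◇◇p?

w0: q is F, ◇◇p is F. ✓
w1: q is T, ◇◇p is F. ✗
w2: q is F, ◇◇p is F. ✓
w3: q is F, ◇◇p is F. ✓
w4: q is F, ◇◇p is F. ✓
w5: q is F, ◇◇p is F. ✓
w6: q is F, ◇◇p is F. ✓
w7: q is F, ◇◇p is F. ✓
Satisfying worlds: {w0, w2, w3, w4, w5, w6, w7}.

7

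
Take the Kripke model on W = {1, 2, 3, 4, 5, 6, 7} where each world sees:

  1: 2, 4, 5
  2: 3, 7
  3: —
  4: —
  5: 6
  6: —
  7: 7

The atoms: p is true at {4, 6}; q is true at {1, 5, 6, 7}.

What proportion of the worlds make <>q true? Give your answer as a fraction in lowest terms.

4/7

1: successors {2, 4, 5}; q there: 2:F, 4:F, 5:T. ✓
2: successors {3, 7}; q there: 3:F, 7:T. ✓
3: no successors, so <>q fails. ✗
4: no successors, so <>q fails. ✗
5: successors {6}; q there: 6:T. ✓
6: no successors, so <>q fails. ✗
7: successors {7}; q there: 7:T. ✓
That's 4 of 7 worlds, so 4/7.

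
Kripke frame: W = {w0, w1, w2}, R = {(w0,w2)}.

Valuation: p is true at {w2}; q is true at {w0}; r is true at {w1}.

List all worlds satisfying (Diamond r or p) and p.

{w2}

w0: Diamond r or p is F, p is F. ✗
w1: Diamond r or p is F, p is F. ✗
w2: Diamond r or p is T, p is T. ✓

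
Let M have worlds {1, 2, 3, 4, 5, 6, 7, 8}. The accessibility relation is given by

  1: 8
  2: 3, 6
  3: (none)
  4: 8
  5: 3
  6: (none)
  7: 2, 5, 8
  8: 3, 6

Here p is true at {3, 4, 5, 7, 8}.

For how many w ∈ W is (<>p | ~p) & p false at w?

4

1: <>p | ~p is T, p is F. ✗
2: <>p | ~p is T, p is F. ✗
3: <>p | ~p is F, p is T. ✗
4: <>p | ~p is T, p is T. ✓
5: <>p | ~p is T, p is T. ✓
6: <>p | ~p is T, p is F. ✗
7: <>p | ~p is T, p is T. ✓
8: <>p | ~p is T, p is T. ✓
Satisfying worlds: {4, 5, 7, 8}.
So (<>p | ~p) & p fails at the other 4 worlds.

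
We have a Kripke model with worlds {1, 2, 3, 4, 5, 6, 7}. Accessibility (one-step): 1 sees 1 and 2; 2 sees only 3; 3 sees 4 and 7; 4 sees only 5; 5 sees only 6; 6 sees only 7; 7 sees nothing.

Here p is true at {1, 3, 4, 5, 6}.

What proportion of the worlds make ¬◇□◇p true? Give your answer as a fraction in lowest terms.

1: ◇□◇p is T. ✗
2: ◇□◇p is F. ✓
3: ◇□◇p is T. ✗
4: ◇□◇p is F. ✓
5: ◇□◇p is F. ✓
6: ◇□◇p is T. ✗
7: ◇□◇p is F. ✓
That's 4 of 7 worlds, so 4/7.

4/7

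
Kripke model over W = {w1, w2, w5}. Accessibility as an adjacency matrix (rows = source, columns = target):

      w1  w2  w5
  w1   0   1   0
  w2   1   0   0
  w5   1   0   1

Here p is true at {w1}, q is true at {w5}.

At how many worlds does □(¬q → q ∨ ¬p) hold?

w1: successors {w2}; ¬q → q ∨ ¬p there: w2:T. ✓
w2: successors {w1}; ¬q → q ∨ ¬p there: w1:F. ✗
w5: successors {w1, w5}; ¬q → q ∨ ¬p there: w1:F, w5:T. ✗
Satisfying worlds: {w1}.

1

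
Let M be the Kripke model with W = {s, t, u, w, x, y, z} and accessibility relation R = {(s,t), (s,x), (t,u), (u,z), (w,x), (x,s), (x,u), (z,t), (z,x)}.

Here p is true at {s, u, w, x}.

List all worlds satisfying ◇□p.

{s, w, z}

s: successors {t, x}; □p there: t:T, x:T. ✓
t: successors {u}; □p there: u:F. ✗
u: successors {z}; □p there: z:F. ✗
w: successors {x}; □p there: x:T. ✓
x: successors {s, u}; □p there: s:F, u:F. ✗
y: no successors, so ◇□p fails. ✗
z: successors {t, x}; □p there: t:T, x:T. ✓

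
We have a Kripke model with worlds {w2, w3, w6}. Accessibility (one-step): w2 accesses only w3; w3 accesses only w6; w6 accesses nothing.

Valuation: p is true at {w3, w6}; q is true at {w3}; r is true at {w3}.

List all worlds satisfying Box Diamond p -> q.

w2: Box Diamond p is T, q is F. ✗
w3: Box Diamond p is F, q is T. ✓
w6: Box Diamond p is T, q is F. ✗

{w3}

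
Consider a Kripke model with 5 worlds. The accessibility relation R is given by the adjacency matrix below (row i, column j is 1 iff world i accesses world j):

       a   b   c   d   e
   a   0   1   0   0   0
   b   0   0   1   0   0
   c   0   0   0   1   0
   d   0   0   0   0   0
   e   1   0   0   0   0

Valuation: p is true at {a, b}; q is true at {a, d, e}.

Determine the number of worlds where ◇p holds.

a: successors {b}; p there: b:T. ✓
b: successors {c}; p there: c:F. ✗
c: successors {d}; p there: d:F. ✗
d: no successors, so ◇p fails. ✗
e: successors {a}; p there: a:T. ✓
Satisfying worlds: {a, e}.

2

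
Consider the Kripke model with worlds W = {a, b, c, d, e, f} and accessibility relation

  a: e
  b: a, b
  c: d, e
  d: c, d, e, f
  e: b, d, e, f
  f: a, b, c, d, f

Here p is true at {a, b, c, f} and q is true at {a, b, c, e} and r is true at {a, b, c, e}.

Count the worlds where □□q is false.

5

a: successors {e}; □q there: e:F. ✗
b: successors {a, b}; □q there: a:T, b:T. ✓
c: successors {d, e}; □q there: d:F, e:F. ✗
d: successors {c, d, e, f}; □q there: c:F, d:F, e:F, f:F. ✗
e: successors {b, d, e, f}; □q there: b:T, d:F, e:F, f:F. ✗
f: successors {a, b, c, d, f}; □q there: a:T, b:T, c:F, d:F, f:F. ✗
Satisfying worlds: {b}.
So □□q fails at the other 5 worlds.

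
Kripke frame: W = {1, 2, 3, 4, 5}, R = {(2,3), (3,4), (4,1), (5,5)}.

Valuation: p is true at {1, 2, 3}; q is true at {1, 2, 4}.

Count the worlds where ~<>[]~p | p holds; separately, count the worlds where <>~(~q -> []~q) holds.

For ~<>[]~p | p:
1: ~<>[]~p is T, p is T. ✓
2: ~<>[]~p is F, p is T. ✓
3: ~<>[]~p is T, p is T. ✓
4: ~<>[]~p is F, p is F. ✗
5: ~<>[]~p is F, p is F. ✗
— 3 worlds.
For <>~(~q -> []~q):
1: no successors, so <>~(~q -> []~q) fails. ✗
2: successors {3}; ~(~q -> []~q) there: 3:T. ✓
3: successors {4}; ~(~q -> []~q) there: 4:F. ✗
4: successors {1}; ~(~q -> []~q) there: 1:F. ✗
5: successors {5}; ~(~q -> []~q) there: 5:F. ✗
— 1 world.

3 and 1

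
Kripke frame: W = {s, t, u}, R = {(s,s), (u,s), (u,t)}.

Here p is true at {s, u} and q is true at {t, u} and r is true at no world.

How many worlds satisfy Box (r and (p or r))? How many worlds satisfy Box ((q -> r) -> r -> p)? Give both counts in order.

1 and 3

For Box (r and (p or r)):
s: successors {s}; r and (p or r) there: s:F. ✗
t: no successors, so Box (r and (p or r)) holds vacuously. ✓
u: successors {s, t}; r and (p or r) there: s:F, t:F. ✗
— 1 world.
For Box ((q -> r) -> r -> p):
s: successors {s}; (q -> r) -> r -> p there: s:T. ✓
t: no successors, so Box ((q -> r) -> r -> p) holds vacuously. ✓
u: successors {s, t}; (q -> r) -> r -> p there: s:T, t:T. ✓
— 3 worlds.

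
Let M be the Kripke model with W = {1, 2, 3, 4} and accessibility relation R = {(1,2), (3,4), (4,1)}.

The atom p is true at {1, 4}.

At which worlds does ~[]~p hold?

1: []~p is T. ✗
2: []~p is T. ✗
3: []~p is F. ✓
4: []~p is F. ✓

{3, 4}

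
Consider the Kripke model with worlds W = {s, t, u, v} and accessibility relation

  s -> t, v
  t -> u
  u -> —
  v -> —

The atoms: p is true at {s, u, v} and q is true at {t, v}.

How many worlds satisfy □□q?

3

s: successors {t, v}; □q there: t:F, v:T. ✗
t: successors {u}; □q there: u:T. ✓
u: no successors, so □□q holds vacuously. ✓
v: no successors, so □□q holds vacuously. ✓
Satisfying worlds: {t, u, v}.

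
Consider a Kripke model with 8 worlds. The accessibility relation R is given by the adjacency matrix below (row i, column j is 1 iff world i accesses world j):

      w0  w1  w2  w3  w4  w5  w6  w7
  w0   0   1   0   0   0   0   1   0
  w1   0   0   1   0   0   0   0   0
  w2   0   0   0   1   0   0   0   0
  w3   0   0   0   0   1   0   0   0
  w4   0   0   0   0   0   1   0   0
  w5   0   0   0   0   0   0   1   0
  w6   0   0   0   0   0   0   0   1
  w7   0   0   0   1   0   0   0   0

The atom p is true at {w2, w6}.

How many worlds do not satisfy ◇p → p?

w0: ◇p is T, p is F. ✗
w1: ◇p is T, p is F. ✗
w2: ◇p is F, p is T. ✓
w3: ◇p is F, p is F. ✓
w4: ◇p is F, p is F. ✓
w5: ◇p is T, p is F. ✗
w6: ◇p is F, p is T. ✓
w7: ◇p is F, p is F. ✓
Satisfying worlds: {w2, w3, w4, w6, w7}.
So ◇p → p fails at the other 3 worlds.

3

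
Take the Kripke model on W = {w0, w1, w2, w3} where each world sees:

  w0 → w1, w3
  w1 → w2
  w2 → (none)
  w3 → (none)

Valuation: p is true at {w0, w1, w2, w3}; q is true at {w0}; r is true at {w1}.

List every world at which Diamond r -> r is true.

w0: Diamond r is T, r is F. ✗
w1: Diamond r is F, r is T. ✓
w2: Diamond r is F, r is F. ✓
w3: Diamond r is F, r is F. ✓

{w1, w2, w3}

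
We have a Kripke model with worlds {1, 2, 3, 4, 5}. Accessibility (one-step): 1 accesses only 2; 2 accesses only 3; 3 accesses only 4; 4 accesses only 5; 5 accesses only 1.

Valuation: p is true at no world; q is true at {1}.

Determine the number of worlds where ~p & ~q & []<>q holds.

1: ~p & ~q is F, []<>q is F. ✗
2: ~p & ~q is T, []<>q is F. ✗
3: ~p & ~q is T, []<>q is F. ✗
4: ~p & ~q is T, []<>q is T. ✓
5: ~p & ~q is T, []<>q is F. ✗
Satisfying worlds: {4}.

1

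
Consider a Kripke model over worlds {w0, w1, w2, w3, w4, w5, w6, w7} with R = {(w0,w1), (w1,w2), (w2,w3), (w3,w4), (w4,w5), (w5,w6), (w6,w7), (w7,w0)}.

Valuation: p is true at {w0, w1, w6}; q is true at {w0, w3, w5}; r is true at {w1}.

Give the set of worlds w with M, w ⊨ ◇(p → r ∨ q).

{w0, w1, w2, w3, w4, w6, w7}

w0: successors {w1}; p → r ∨ q there: w1:T. ✓
w1: successors {w2}; p → r ∨ q there: w2:T. ✓
w2: successors {w3}; p → r ∨ q there: w3:T. ✓
w3: successors {w4}; p → r ∨ q there: w4:T. ✓
w4: successors {w5}; p → r ∨ q there: w5:T. ✓
w5: successors {w6}; p → r ∨ q there: w6:F. ✗
w6: successors {w7}; p → r ∨ q there: w7:T. ✓
w7: successors {w0}; p → r ∨ q there: w0:T. ✓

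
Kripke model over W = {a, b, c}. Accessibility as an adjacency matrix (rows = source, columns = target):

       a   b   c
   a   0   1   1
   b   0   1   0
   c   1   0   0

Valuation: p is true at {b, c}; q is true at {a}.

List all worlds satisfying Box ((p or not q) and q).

∅

a: successors {b, c}; (p or not q) and q there: b:F, c:F. ✗
b: successors {b}; (p or not q) and q there: b:F. ✗
c: successors {a}; (p or not q) and q there: a:F. ✗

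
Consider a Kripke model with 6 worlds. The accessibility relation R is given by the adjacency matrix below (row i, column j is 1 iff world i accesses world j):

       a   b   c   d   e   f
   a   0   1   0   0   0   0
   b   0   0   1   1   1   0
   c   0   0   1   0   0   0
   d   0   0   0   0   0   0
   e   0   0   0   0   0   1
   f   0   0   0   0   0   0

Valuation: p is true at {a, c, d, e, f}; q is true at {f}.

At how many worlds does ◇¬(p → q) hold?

2

a: successors {b}; ¬(p → q) there: b:F. ✗
b: successors {c, d, e}; ¬(p → q) there: c:T, d:T, e:T. ✓
c: successors {c}; ¬(p → q) there: c:T. ✓
d: no successors, so ◇¬(p → q) fails. ✗
e: successors {f}; ¬(p → q) there: f:F. ✗
f: no successors, so ◇¬(p → q) fails. ✗
Satisfying worlds: {b, c}.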